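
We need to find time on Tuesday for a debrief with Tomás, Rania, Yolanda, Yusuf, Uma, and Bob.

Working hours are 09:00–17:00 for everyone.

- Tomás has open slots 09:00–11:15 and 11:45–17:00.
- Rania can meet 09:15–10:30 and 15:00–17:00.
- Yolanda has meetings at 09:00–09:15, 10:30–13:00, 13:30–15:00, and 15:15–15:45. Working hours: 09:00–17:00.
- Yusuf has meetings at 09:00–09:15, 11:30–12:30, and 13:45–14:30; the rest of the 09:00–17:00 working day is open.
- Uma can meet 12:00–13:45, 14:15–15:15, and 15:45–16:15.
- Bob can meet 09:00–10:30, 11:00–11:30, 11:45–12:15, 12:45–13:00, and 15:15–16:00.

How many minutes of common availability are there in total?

Yolanda free within 09:00–17:00: 09:15–10:30, 13:00–13:30, 15:00–15:15, 15:45–17:00.
Yusuf free within 09:00–17:00: 09:15–11:30, 12:30–13:45, 14:30–17:00.
Tomás ∩ Rania: 09:15–10:30, 15:00–17:00.
Tomás ∩ Rania ∩ Yolanda: 09:15–10:30, 15:00–15:15, 15:45–17:00.
Tomás ∩ Rania ∩ Yolanda ∩ Yusuf: 09:15–10:30, 15:00–15:15, 15:45–17:00.
Tomás ∩ Rania ∩ Yolanda ∩ Yusuf ∩ Uma: 15:00–15:15, 15:45–16:15.
Tomás ∩ Rania ∩ Yolanda ∩ Yusuf ∩ Uma ∩ Bob: 15:45–16:00.
Total common minutes: 15.

15 minutes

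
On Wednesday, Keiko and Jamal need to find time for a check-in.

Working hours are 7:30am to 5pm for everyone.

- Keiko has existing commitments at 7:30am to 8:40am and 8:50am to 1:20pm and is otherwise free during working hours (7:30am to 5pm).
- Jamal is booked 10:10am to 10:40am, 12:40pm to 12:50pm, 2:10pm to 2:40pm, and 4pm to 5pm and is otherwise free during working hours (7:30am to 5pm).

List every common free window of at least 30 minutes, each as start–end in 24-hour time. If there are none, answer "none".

13:20–14:10, 14:40–16:00

Keiko free within 07:30–17:00: 08:40–08:50, 13:20–17:00.
Jamal free within 07:30–17:00: 07:30–10:10, 10:40–12:40, 12:50–14:10, 14:40–16:00.
Keiko ∩ Jamal: 08:40–08:50, 13:20–14:10, 14:40–16:00.
Windows ≥ 30 min: 13:20–14:10, 14:40–16:00.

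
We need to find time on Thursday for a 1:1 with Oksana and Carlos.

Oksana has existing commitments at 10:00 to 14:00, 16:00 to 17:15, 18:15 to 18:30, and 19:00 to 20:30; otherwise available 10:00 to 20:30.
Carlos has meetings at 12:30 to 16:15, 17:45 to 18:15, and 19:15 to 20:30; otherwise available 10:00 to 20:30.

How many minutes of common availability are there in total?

60 minutes

Oksana free within 10:00–20:30: 14:00–16:00, 17:15–18:15, 18:30–19:00.
Carlos free within 10:00–20:30: 10:00–12:30, 16:15–17:45, 18:15–19:15.
Oksana ∩ Carlos: 17:15–17:45, 18:30–19:00.
Total common minutes: 30 + 30 = 60.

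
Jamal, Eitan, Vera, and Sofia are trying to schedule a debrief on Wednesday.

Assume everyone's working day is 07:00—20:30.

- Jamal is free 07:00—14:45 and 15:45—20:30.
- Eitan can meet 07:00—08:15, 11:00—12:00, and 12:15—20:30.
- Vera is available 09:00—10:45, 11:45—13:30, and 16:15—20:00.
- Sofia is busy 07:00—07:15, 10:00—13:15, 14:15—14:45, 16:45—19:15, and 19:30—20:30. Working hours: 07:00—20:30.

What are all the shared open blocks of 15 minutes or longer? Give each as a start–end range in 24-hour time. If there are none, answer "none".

Sofia free within 07:00–20:30: 07:15–10:00, 13:15–14:15, 14:45–16:45, 19:15–19:30.
Jamal ∩ Eitan: 07:00–08:15, 11:00–12:00, 12:15–14:45, 15:45–20:30.
Jamal ∩ Eitan ∩ Vera: 11:45–12:00, 12:15–13:30, 16:15–20:00.
Jamal ∩ Eitan ∩ Vera ∩ Sofia: 13:15–13:30, 16:15–16:45, 19:15–19:30.
Windows ≥ 15 min: 13:15–13:30, 16:15–16:45, 19:15–19:30.

13:15–13:30, 16:15–16:45, 19:15–19:30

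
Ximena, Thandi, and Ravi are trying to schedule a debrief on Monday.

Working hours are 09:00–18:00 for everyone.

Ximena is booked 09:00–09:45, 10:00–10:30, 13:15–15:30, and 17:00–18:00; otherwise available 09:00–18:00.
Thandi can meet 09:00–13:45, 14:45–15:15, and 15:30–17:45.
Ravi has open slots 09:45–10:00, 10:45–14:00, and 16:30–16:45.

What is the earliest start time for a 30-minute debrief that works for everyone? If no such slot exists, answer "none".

Ximena free within 09:00–18:00: 09:45–10:00, 10:30–13:15, 15:30–17:00.
Ximena ∩ Thandi: 09:45–10:00, 10:30–13:15, 15:30–17:00.
Ximena ∩ Thandi ∩ Ravi: 09:45–10:00, 10:45–13:15, 16:30–16:45.
Windows ≥ 30 min: 10:45–13:15.
Earliest such window starts at 10:45.

10:45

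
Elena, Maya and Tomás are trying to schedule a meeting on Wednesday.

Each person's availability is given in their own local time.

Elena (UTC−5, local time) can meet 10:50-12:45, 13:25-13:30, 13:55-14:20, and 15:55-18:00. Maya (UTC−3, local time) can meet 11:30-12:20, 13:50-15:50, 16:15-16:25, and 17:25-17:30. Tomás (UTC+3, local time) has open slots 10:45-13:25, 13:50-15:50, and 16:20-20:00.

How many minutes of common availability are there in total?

10 minutes

Elena → UTC: 15:50–17:45, 18:25–18:30, 18:55–19:20, 20:55–23:00.
Maya → UTC: 14:30–15:20, 16:50–18:50, 19:15–19:25, 20:25–20:30.
Tomás → UTC: 07:45–10:25, 10:50–12:50, 13:20–17:00.
Elena ∩ Maya: 16:50–17:45, 18:25–18:30, 19:15–19:20.
Elena ∩ Maya ∩ Tomás: 16:50–17:00.
Total common minutes: 10.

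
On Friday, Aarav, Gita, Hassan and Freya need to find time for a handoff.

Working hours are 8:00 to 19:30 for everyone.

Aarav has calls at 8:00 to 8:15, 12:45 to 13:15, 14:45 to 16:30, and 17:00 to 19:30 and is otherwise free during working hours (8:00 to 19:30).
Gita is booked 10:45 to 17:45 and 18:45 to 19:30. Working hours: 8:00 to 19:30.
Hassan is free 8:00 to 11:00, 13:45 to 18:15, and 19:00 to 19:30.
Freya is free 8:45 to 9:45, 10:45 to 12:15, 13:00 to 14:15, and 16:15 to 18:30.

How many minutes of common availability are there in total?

Aarav free within 08:00–19:30: 08:15–12:45, 13:15–14:45, 16:30–17:00.
Gita free within 08:00–19:30: 08:00–10:45, 17:45–18:45.
Aarav ∩ Gita: 08:15–10:45.
Aarav ∩ Gita ∩ Hassan: 08:15–10:45.
Aarav ∩ Gita ∩ Hassan ∩ Freya: 08:45–09:45.
Total common minutes: 60.

60 minutes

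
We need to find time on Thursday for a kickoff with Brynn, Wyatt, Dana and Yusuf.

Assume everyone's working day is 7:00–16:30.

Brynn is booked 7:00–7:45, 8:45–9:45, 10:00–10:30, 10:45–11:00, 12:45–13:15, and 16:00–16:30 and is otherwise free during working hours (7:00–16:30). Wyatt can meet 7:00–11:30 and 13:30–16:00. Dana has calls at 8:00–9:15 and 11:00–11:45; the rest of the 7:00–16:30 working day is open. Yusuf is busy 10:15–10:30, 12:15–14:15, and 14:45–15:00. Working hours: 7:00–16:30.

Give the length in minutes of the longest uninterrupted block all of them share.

60 minutes

Brynn free within 07:00–16:30: 07:45–08:45, 09:45–10:00, 10:30–10:45, 11:00–12:45, 13:15–16:00.
Dana free within 07:00–16:30: 07:00–08:00, 09:15–11:00, 11:45–16:30.
Yusuf free within 07:00–16:30: 07:00–10:15, 10:30–12:15, 14:15–14:45, 15:00–16:30.
Brynn ∩ Wyatt: 07:45–08:45, 09:45–10:00, 10:30–10:45, 11:00–11:30, 13:30–16:00.
Brynn ∩ Wyatt ∩ Dana: 07:45–08:00, 09:45–10:00, 10:30–10:45, 13:30–16:00.
Brynn ∩ Wyatt ∩ Dana ∩ Yusuf: 07:45–08:00, 09:45–10:00, 10:30–10:45, 14:15–14:45, 15:00–16:00.
Common window lengths: 15, 15, 15, 30, 60 min; longest is 60.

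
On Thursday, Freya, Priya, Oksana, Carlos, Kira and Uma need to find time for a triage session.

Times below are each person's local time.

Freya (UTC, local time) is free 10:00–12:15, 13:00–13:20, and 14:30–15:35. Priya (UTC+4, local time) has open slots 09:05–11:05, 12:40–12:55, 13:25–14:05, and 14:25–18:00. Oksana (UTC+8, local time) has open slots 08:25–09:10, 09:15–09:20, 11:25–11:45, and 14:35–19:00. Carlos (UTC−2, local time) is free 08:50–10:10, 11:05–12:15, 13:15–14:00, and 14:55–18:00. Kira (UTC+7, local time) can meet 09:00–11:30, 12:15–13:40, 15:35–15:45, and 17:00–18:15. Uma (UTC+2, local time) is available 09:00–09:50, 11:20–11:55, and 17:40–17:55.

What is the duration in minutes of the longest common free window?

0 minutes

Freya → UTC: 10:00–12:15, 13:00–13:20, 14:30–15:35.
Priya → UTC: 05:05–07:05, 08:40–08:55, 09:25–10:05, 10:25–14:00.
Oksana → UTC: 00:25–01:10, 01:15–01:20, 03:25–03:45, 06:35–11:00.
Carlos → UTC: 10:50–12:10, 13:05–14:15, 15:15–16:00, 16:55–20:00.
Kira → UTC: 02:00–04:30, 05:15–06:40, 08:35–08:45, 10:00–11:15.
Uma → UTC: 07:00–07:50, 09:20–09:55, 15:40–15:55.
Freya ∩ Priya: 10:00–10:05, 10:25–12:15, 13:00–13:20.
Freya ∩ Priya ∩ Oksana: 10:00–10:05, 10:25–11:00.
Freya ∩ Priya ∩ Oksana ∩ Carlos: 10:50–11:00.
Freya ∩ Priya ∩ Oksana ∩ Carlos ∩ Kira: 10:50–11:00.
Freya ∩ Priya ∩ Oksana ∩ Carlos ∩ Kira ∩ Uma: (none).
No common window.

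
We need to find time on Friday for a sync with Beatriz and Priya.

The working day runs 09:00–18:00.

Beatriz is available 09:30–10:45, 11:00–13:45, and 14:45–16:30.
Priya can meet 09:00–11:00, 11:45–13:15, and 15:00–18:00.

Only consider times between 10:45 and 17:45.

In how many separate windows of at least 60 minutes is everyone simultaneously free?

2

Beatriz ∩ Priya: 09:30–10:45, 11:45–13:15, 15:00–16:30.
Restricted to 10:45–17:45: 11:45–13:15, 15:00–16:30.
Windows ≥ 60 min: 11:45–13:15, 15:00–16:30.
That's 2 windows.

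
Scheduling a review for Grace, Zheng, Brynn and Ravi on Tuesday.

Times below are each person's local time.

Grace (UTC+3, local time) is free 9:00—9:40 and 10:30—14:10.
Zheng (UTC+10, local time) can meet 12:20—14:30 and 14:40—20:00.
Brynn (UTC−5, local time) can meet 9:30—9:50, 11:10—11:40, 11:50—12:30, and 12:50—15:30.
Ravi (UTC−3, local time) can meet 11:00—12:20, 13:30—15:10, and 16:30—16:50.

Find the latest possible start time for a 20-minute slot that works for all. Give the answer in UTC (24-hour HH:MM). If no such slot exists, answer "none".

Grace → UTC: 06:00–06:40, 07:30–11:10.
Zheng → UTC: 02:20–04:30, 04:40–10:00.
Brynn → UTC: 14:30–14:50, 16:10–16:40, 16:50–17:30, 17:50–20:30.
Ravi → UTC: 14:00–15:20, 16:30–18:10, 19:30–19:50.
Grace ∩ Zheng: 06:00–06:40, 07:30–10:00.
Grace ∩ Zheng ∩ Brynn: (none).
Grace ∩ Zheng ∩ Brynn ∩ Ravi: (none).
Windows ≥ 20 min: (none).

none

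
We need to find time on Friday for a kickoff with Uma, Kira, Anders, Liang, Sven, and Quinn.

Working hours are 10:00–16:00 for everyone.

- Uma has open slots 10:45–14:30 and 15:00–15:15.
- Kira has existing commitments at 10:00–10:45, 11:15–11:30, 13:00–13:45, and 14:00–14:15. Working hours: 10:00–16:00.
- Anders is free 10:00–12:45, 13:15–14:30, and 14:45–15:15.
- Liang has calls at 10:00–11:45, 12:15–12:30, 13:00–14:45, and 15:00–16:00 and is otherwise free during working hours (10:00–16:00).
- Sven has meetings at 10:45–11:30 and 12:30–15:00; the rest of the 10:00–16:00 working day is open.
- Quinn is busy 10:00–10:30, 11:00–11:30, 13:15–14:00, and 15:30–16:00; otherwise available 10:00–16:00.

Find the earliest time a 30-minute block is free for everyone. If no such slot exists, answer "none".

Kira free within 10:00–16:00: 10:45–11:15, 11:30–13:00, 13:45–14:00, 14:15–16:00.
Liang free within 10:00–16:00: 11:45–12:15, 12:30–13:00, 14:45–15:00.
Sven free within 10:00–16:00: 10:00–10:45, 11:30–12:30, 15:00–16:00.
Quinn free within 10:00–16:00: 10:30–11:00, 11:30–13:15, 14:00–15:30.
Uma ∩ Kira: 10:45–11:15, 11:30–13:00, 13:45–14:00, 14:15–14:30, 15:00–15:15.
Uma ∩ Kira ∩ Anders: 10:45–11:15, 11:30–12:45, 13:45–14:00, 14:15–14:30, 15:00–15:15.
Uma ∩ Kira ∩ Anders ∩ Liang: 11:45–12:15, 12:30–12:45.
Uma ∩ Kira ∩ Anders ∩ Liang ∩ Sven: 11:45–12:15.
Uma ∩ Kira ∩ Anders ∩ Liang ∩ Sven ∩ Quinn: 11:45–12:15.
Windows ≥ 30 min: 11:45–12:15.
Earliest such window starts at 11:45.

11:45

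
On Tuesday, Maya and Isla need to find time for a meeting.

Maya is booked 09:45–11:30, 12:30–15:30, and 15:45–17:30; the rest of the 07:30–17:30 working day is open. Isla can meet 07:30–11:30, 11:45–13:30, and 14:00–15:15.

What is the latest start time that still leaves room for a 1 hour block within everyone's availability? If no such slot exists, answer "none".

08:45

Maya free within 07:30–17:30: 07:30–09:45, 11:30–12:30, 15:30–15:45.
Maya ∩ Isla: 07:30–09:45, 11:45–12:30.
Windows ≥ 60 min: 07:30–09:45.
Latest start in the last window 07:30–09:45 is 09:45 − 60 min = 08:45.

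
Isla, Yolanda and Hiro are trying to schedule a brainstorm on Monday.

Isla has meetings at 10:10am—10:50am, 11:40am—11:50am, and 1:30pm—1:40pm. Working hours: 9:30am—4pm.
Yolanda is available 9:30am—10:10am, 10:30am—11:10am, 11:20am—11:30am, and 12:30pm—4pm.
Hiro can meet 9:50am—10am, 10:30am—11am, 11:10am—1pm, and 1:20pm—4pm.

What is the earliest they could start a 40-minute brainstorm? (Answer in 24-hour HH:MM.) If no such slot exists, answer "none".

Isla free within 09:30–16:00: 09:30–10:10, 10:50–11:40, 11:50–13:30, 13:40–16:00.
Isla ∩ Yolanda: 09:30–10:10, 10:50–11:10, 11:20–11:30, 12:30–13:30, 13:40–16:00.
Isla ∩ Yolanda ∩ Hiro: 09:50–10:00, 10:50–11:00, 11:20–11:30, 12:30–13:00, 13:20–13:30, 13:40–16:00.
Windows ≥ 40 min: 13:40–16:00.
Earliest such window starts at 13:40.

13:40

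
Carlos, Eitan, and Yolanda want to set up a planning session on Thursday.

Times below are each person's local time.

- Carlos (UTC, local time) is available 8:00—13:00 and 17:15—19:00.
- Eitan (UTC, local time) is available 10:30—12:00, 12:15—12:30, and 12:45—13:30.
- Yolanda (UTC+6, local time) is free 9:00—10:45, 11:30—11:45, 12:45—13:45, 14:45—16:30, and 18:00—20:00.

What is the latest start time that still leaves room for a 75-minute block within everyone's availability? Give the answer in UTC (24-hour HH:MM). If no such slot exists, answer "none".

none

Carlos → UTC: 08:00–13:00, 17:15–19:00.
Eitan → UTC: 10:30–12:00, 12:15–12:30, 12:45–13:30.
Yolanda → UTC: 03:00–04:45, 05:30–05:45, 06:45–07:45, 08:45–10:30, 12:00–14:00.
Carlos ∩ Eitan: 10:30–12:00, 12:15–12:30, 12:45–13:00.
Carlos ∩ Eitan ∩ Yolanda: 12:15–12:30, 12:45–13:00.
Windows ≥ 75 min: (none).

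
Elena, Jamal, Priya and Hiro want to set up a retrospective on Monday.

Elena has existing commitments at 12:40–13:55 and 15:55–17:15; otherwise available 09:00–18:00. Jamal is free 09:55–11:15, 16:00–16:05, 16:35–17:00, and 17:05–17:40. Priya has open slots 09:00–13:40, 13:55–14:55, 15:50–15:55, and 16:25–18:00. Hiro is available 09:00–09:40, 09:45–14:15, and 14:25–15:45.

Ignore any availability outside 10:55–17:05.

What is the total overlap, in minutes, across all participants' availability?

20 minutes

Elena free within 09:00–18:00: 09:00–12:40, 13:55–15:55, 17:15–18:00.
Elena ∩ Jamal: 09:55–11:15, 17:15–17:40.
Elena ∩ Jamal ∩ Priya: 09:55–11:15, 17:15–17:40.
Elena ∩ Jamal ∩ Priya ∩ Hiro: 09:55–11:15.
Restricted to 10:55–17:05: 10:55–11:15.
Total common minutes: 20.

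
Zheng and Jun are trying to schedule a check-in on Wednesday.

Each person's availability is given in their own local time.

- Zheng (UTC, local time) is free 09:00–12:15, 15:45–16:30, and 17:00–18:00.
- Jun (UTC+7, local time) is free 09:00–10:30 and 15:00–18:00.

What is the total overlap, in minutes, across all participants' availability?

Zheng → UTC: 09:00–12:15, 15:45–16:30, 17:00–18:00.
Jun → UTC: 02:00–03:30, 08:00–11:00.
Zheng ∩ Jun: 09:00–11:00.
Total common minutes: 120.

120 minutes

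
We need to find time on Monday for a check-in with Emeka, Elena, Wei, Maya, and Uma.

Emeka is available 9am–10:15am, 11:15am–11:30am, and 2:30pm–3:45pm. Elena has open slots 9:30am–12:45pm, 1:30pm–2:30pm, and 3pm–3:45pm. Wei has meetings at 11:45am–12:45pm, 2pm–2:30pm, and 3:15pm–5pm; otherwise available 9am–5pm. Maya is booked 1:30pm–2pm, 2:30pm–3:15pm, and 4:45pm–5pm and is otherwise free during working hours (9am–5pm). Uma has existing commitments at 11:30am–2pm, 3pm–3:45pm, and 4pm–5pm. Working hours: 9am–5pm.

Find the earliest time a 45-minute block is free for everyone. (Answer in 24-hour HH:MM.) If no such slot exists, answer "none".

09:30

Wei free within 09:00–17:00: 09:00–11:45, 12:45–14:00, 14:30–15:15.
Maya free within 09:00–17:00: 09:00–13:30, 14:00–14:30, 15:15–16:45.
Uma free within 09:00–17:00: 09:00–11:30, 14:00–15:00, 15:45–16:00.
Emeka ∩ Elena: 09:30–10:15, 11:15–11:30, 15:00–15:45.
Emeka ∩ Elena ∩ Wei: 09:30–10:15, 11:15–11:30, 15:00–15:15.
Emeka ∩ Elena ∩ Wei ∩ Maya: 09:30–10:15, 11:15–11:30.
Emeka ∩ Elena ∩ Wei ∩ Maya ∩ Uma: 09:30–10:15, 11:15–11:30.
Windows ≥ 45 min: 09:30–10:15.
Earliest such window starts at 09:30.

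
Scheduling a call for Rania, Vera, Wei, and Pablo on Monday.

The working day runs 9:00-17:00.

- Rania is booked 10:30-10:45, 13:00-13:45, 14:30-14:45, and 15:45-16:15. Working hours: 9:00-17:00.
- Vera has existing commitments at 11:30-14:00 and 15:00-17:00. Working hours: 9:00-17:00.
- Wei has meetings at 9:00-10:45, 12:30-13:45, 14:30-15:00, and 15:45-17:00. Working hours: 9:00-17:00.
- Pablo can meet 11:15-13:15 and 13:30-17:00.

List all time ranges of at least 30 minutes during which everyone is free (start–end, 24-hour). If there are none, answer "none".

Rania free within 09:00–17:00: 09:00–10:30, 10:45–13:00, 13:45–14:30, 14:45–15:45, 16:15–17:00.
Vera free within 09:00–17:00: 09:00–11:30, 14:00–15:00.
Wei free within 09:00–17:00: 10:45–12:30, 13:45–14:30, 15:00–15:45.
Rania ∩ Vera: 09:00–10:30, 10:45–11:30, 14:00–14:30, 14:45–15:00.
Rania ∩ Vera ∩ Wei: 10:45–11:30, 14:00–14:30.
Rania ∩ Vera ∩ Wei ∩ Pablo: 11:15–11:30, 14:00–14:30.
Windows ≥ 30 min: 14:00–14:30.

14:00–14:30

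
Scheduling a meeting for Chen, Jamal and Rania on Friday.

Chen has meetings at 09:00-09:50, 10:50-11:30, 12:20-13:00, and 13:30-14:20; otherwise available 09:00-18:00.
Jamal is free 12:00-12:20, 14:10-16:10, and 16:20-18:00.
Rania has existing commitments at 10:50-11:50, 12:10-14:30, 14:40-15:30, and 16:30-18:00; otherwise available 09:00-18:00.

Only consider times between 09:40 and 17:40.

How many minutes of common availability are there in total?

70 minutes

Chen free within 09:00–18:00: 09:50–10:50, 11:30–12:20, 13:00–13:30, 14:20–18:00.
Rania free within 09:00–18:00: 09:00–10:50, 11:50–12:10, 14:30–14:40, 15:30–16:30.
Chen ∩ Jamal: 12:00–12:20, 14:20–16:10, 16:20–18:00.
Chen ∩ Jamal ∩ Rania: 12:00–12:10, 14:30–14:40, 15:30–16:10, 16:20–16:30.
Restricted to 09:40–17:40: 12:00–12:10, 14:30–14:40, 15:30–16:10, 16:20–16:30.
Total common minutes: 10 + 10 + 40 + 10 = 70.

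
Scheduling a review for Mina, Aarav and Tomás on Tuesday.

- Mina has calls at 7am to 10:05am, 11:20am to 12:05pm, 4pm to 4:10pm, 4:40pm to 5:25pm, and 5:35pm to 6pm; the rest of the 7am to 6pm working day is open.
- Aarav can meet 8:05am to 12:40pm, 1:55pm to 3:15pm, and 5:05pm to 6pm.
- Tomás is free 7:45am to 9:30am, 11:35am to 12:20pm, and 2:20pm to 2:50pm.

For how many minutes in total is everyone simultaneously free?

Mina free within 07:00–18:00: 10:05–11:20, 12:05–16:00, 16:10–16:40, 17:25–17:35.
Mina ∩ Aarav: 10:05–11:20, 12:05–12:40, 13:55–15:15, 17:25–17:35.
Mina ∩ Aarav ∩ Tomás: 12:05–12:20, 14:20–14:50.
Total common minutes: 15 + 30 = 45.

45 minutes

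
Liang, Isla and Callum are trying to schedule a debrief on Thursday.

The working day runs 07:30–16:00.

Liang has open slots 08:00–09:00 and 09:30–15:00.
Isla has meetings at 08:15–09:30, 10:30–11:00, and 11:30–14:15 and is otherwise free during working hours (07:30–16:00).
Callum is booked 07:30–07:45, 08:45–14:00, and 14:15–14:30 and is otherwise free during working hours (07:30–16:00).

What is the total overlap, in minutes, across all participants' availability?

Isla free within 07:30–16:00: 07:30–08:15, 09:30–10:30, 11:00–11:30, 14:15–16:00.
Callum free within 07:30–16:00: 07:45–08:45, 14:00–14:15, 14:30–16:00.
Liang ∩ Isla: 08:00–08:15, 09:30–10:30, 11:00–11:30, 14:15–15:00.
Liang ∩ Isla ∩ Callum: 08:00–08:15, 14:30–15:00.
Total common minutes: 15 + 30 = 45.

45 minutes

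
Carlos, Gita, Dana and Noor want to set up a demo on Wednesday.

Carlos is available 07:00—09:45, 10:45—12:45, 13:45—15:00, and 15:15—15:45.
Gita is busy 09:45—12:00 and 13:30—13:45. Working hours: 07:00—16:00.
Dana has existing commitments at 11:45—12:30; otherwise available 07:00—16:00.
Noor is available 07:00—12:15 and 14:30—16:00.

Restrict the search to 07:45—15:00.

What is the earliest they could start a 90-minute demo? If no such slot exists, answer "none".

Gita free within 07:00–16:00: 07:00–09:45, 12:00–13:30, 13:45–16:00.
Dana free within 07:00–16:00: 07:00–11:45, 12:30–16:00.
Carlos ∩ Gita: 07:00–09:45, 12:00–12:45, 13:45–15:00, 15:15–15:45.
Carlos ∩ Gita ∩ Dana: 07:00–09:45, 12:30–12:45, 13:45–15:00, 15:15–15:45.
Carlos ∩ Gita ∩ Dana ∩ Noor: 07:00–09:45, 14:30–15:00, 15:15–15:45.
Restricted to 07:45–15:00: 07:45–09:45, 14:30–15:00.
Windows ≥ 90 min: 07:45–09:45.
Earliest such window starts at 07:45.

07:45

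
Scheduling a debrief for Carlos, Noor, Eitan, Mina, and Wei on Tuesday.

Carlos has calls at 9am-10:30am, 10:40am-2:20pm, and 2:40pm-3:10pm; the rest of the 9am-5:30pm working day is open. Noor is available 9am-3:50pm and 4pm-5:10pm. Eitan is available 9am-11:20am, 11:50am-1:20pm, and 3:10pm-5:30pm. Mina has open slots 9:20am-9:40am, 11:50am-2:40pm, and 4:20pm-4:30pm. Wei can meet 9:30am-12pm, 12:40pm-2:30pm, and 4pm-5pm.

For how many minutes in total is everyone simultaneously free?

10 minutes

Carlos free within 09:00–17:30: 10:30–10:40, 14:20–14:40, 15:10–17:30.
Carlos ∩ Noor: 10:30–10:40, 14:20–14:40, 15:10–15:50, 16:00–17:10.
Carlos ∩ Noor ∩ Eitan: 10:30–10:40, 15:10–15:50, 16:00–17:10.
Carlos ∩ Noor ∩ Eitan ∩ Mina: 16:20–16:30.
Carlos ∩ Noor ∩ Eitan ∩ Mina ∩ Wei: 16:20–16:30.
Total common minutes: 10.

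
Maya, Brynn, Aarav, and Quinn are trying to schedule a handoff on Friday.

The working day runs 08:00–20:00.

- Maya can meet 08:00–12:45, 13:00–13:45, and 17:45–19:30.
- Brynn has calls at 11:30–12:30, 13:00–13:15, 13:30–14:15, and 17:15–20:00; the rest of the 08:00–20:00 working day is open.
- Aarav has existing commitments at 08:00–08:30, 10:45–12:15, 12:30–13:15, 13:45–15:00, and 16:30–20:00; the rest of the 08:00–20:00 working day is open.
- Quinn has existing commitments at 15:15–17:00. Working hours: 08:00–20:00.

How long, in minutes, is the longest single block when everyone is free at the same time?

Brynn free within 08:00–20:00: 08:00–11:30, 12:30–13:00, 13:15–13:30, 14:15–17:15.
Aarav free within 08:00–20:00: 08:30–10:45, 12:15–12:30, 13:15–13:45, 15:00–16:30.
Quinn free within 08:00–20:00: 08:00–15:15, 17:00–20:00.
Maya ∩ Brynn: 08:00–11:30, 12:30–12:45, 13:15–13:30.
Maya ∩ Brynn ∩ Aarav: 08:30–10:45, 13:15–13:30.
Maya ∩ Brynn ∩ Aarav ∩ Quinn: 08:30–10:45, 13:15–13:30.
Common window lengths: 135, 15 min; longest is 135.

135 minutes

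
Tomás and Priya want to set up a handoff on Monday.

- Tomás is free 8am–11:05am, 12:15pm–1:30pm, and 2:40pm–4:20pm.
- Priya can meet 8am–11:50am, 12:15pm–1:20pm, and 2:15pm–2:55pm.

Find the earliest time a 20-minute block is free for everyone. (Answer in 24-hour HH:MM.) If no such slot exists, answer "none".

08:00

Tomás ∩ Priya: 08:00–11:05, 12:15–13:20, 14:40–14:55.
Windows ≥ 20 min: 08:00–11:05, 12:15–13:20.
Earliest such window starts at 08:00.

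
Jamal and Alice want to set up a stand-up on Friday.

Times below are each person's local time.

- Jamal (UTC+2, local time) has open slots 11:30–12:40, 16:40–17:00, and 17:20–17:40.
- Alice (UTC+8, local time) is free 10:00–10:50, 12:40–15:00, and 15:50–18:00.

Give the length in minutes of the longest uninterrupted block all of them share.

Jamal → UTC: 09:30–10:40, 14:40–15:00, 15:20–15:40.
Alice → UTC: 02:00–02:50, 04:40–07:00, 07:50–10:00.
Jamal ∩ Alice: 09:30–10:00.
Single common window of 30 minutes.

30 minutes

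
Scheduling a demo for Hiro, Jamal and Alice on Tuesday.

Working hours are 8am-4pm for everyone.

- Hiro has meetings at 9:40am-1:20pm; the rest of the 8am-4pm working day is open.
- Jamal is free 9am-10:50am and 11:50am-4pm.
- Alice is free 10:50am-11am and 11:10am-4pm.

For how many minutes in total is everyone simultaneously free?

Hiro free within 08:00–16:00: 08:00–09:40, 13:20–16:00.
Hiro ∩ Jamal: 09:00–09:40, 13:20–16:00.
Hiro ∩ Jamal ∩ Alice: 13:20–16:00.
Total common minutes: 160.

160 minutes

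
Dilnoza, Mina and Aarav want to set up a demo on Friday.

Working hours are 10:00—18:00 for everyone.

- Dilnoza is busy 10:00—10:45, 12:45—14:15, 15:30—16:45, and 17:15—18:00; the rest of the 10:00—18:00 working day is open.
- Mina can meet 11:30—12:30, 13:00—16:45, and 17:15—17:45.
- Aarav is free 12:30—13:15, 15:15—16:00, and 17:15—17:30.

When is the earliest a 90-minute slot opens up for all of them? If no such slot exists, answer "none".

Dilnoza free within 10:00–18:00: 10:45–12:45, 14:15–15:30, 16:45–17:15.
Dilnoza ∩ Mina: 11:30–12:30, 14:15–15:30.
Dilnoza ∩ Mina ∩ Aarav: 15:15–15:30.
Windows ≥ 90 min: (none).

none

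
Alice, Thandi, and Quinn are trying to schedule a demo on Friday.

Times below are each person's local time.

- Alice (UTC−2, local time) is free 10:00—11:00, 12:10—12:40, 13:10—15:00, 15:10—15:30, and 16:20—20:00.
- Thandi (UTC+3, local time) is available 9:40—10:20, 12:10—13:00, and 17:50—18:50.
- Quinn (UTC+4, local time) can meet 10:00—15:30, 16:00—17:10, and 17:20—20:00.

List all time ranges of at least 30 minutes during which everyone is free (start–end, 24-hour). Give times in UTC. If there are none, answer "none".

Alice → UTC: 12:00–13:00, 14:10–14:40, 15:10–17:00, 17:10–17:30, 18:20–22:00.
Thandi → UTC: 06:40–07:20, 09:10–10:00, 14:50–15:50.
Quinn → UTC: 06:00–11:30, 12:00–13:10, 13:20–16:00.
Alice ∩ Thandi: 15:10–15:50.
Alice ∩ Thandi ∩ Quinn: 15:10–15:50.
Windows ≥ 30 min: 15:10–15:50.

15:10–15:50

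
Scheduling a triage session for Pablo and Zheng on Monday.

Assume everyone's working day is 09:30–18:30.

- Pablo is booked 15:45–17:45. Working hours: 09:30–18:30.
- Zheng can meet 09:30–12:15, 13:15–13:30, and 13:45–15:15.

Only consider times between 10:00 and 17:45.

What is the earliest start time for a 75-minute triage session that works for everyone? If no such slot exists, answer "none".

10:00

Pablo free within 09:30–18:30: 09:30–15:45, 17:45–18:30.
Pablo ∩ Zheng: 09:30–12:15, 13:15–13:30, 13:45–15:15.
Restricted to 10:00–17:45: 10:00–12:15, 13:15–13:30, 13:45–15:15.
Windows ≥ 75 min: 10:00–12:15, 13:45–15:15.
Earliest such window starts at 10:00.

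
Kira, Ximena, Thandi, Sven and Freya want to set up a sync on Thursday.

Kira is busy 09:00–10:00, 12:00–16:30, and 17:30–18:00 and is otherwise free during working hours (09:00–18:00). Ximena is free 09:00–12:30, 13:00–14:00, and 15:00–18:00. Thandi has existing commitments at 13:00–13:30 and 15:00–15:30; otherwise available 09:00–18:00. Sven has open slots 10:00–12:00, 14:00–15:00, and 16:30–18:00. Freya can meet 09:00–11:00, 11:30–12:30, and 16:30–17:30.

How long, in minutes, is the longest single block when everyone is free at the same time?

Kira free within 09:00–18:00: 10:00–12:00, 16:30–17:30.
Thandi free within 09:00–18:00: 09:00–13:00, 13:30–15:00, 15:30–18:00.
Kira ∩ Ximena: 10:00–12:00, 16:30–17:30.
Kira ∩ Ximena ∩ Thandi: 10:00–12:00, 16:30–17:30.
Kira ∩ Ximena ∩ Thandi ∩ Sven: 10:00–12:00, 16:30–17:30.
Kira ∩ Ximena ∩ Thandi ∩ Sven ∩ Freya: 10:00–11:00, 11:30–12:00, 16:30–17:30.
Common window lengths: 60, 30, 60 min; longest is 60.

60 minutes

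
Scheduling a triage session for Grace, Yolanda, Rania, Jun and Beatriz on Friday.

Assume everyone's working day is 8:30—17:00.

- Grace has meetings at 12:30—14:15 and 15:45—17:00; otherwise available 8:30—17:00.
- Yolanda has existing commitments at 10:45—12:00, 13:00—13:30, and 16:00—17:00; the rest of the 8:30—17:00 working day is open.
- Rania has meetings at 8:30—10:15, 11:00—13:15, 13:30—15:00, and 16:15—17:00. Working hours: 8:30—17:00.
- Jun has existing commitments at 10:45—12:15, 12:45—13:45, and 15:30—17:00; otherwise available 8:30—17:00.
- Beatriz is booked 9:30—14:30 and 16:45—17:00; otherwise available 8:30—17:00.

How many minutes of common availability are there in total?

Grace free within 08:30–17:00: 08:30–12:30, 14:15–15:45.
Yolanda free within 08:30–17:00: 08:30–10:45, 12:00–13:00, 13:30–16:00.
Rania free within 08:30–17:00: 10:15–11:00, 13:15–13:30, 15:00–16:15.
Jun free within 08:30–17:00: 08:30–10:45, 12:15–12:45, 13:45–15:30.
Beatriz free within 08:30–17:00: 08:30–09:30, 14:30–16:45.
Grace ∩ Yolanda: 08:30–10:45, 12:00–12:30, 14:15–15:45.
Grace ∩ Yolanda ∩ Rania: 10:15–10:45, 15:00–15:45.
Grace ∩ Yolanda ∩ Rania ∩ Jun: 10:15–10:45, 15:00–15:30.
Grace ∩ Yolanda ∩ Rania ∩ Jun ∩ Beatriz: 15:00–15:30.
Total common minutes: 30.

30 minutes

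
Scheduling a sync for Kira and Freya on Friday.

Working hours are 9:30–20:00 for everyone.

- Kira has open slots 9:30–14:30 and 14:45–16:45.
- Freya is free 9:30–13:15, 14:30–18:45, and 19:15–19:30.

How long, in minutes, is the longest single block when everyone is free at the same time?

Kira ∩ Freya: 09:30–13:15, 14:45–16:45.
Common window lengths: 225, 120 min; longest is 225.

225 minutes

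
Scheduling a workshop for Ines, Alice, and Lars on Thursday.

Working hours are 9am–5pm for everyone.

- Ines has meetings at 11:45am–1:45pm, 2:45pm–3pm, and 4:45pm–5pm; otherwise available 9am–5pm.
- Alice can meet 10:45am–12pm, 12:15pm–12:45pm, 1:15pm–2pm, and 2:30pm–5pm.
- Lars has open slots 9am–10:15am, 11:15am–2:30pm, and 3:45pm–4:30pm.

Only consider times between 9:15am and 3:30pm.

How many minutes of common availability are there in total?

Ines free within 09:00–17:00: 09:00–11:45, 13:45–14:45, 15:00–16:45.
Ines ∩ Alice: 10:45–11:45, 13:45–14:00, 14:30–14:45, 15:00–16:45.
Ines ∩ Alice ∩ Lars: 11:15–11:45, 13:45–14:00, 15:45–16:30.
Restricted to 09:15–15:30: 11:15–11:45, 13:45–14:00.
Total common minutes: 30 + 15 = 45.

45 minutes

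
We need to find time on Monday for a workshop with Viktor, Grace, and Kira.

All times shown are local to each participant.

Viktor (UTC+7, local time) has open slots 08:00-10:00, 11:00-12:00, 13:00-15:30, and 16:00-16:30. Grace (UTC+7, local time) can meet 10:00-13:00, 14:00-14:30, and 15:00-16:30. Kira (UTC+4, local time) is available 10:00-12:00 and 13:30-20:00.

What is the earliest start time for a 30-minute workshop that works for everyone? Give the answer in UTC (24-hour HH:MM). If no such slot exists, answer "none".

07:00

Viktor → UTC: 01:00–03:00, 04:00–05:00, 06:00–08:30, 09:00–09:30.
Grace → UTC: 03:00–06:00, 07:00–07:30, 08:00–09:30.
Kira → UTC: 06:00–08:00, 09:30–16:00.
Viktor ∩ Grace: 04:00–05:00, 07:00–07:30, 08:00–08:30, 09:00–09:30.
Viktor ∩ Grace ∩ Kira: 07:00–07:30.
Windows ≥ 30 min: 07:00–07:30.
Earliest such window starts at 07:00.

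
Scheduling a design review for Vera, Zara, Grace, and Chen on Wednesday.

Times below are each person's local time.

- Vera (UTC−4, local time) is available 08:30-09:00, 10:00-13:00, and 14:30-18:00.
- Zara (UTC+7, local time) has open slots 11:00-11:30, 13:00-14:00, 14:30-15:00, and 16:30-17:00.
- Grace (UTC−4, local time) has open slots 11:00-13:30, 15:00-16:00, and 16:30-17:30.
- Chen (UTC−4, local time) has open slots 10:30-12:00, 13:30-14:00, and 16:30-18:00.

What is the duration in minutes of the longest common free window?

0 minutes

Vera → UTC: 12:30–13:00, 14:00–17:00, 18:30–22:00.
Zara → UTC: 04:00–04:30, 06:00–07:00, 07:30–08:00, 09:30–10:00.
Grace → UTC: 15:00–17:30, 19:00–20:00, 20:30–21:30.
Chen → UTC: 14:30–16:00, 17:30–18:00, 20:30–22:00.
Vera ∩ Zara: (none).
Vera ∩ Zara ∩ Grace: (none).
Vera ∩ Zara ∩ Grace ∩ Chen: (none).
No common window.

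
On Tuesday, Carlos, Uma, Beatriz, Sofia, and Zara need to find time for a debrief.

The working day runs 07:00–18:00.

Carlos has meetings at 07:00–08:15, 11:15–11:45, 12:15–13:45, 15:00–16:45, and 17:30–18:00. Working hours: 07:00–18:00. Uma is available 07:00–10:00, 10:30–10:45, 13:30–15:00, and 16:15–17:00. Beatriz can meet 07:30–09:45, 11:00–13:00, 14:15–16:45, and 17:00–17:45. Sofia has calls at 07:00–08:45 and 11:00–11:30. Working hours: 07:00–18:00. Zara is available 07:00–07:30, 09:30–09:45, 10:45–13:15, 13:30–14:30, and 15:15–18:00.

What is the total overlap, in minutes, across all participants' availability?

30 minutes

Carlos free within 07:00–18:00: 08:15–11:15, 11:45–12:15, 13:45–15:00, 16:45–17:30.
Sofia free within 07:00–18:00: 08:45–11:00, 11:30–18:00.
Carlos ∩ Uma: 08:15–10:00, 10:30–10:45, 13:45–15:00, 16:45–17:00.
Carlos ∩ Uma ∩ Beatriz: 08:15–09:45, 14:15–15:00.
Carlos ∩ Uma ∩ Beatriz ∩ Sofia: 08:45–09:45, 14:15–15:00.
Carlos ∩ Uma ∩ Beatriz ∩ Sofia ∩ Zara: 09:30–09:45, 14:15–14:30.
Total common minutes: 15 + 15 = 30.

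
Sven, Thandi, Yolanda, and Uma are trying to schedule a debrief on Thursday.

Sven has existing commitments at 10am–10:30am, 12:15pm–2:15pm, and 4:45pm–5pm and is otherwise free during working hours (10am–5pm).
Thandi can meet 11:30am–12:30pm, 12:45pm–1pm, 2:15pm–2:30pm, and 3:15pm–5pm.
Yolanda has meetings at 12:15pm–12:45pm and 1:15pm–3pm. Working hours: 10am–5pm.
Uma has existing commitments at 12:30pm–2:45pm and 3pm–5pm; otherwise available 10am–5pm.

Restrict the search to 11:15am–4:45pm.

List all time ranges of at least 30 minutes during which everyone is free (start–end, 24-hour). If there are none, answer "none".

11:30–12:15

Sven free within 10:00–17:00: 10:30–12:15, 14:15–16:45.
Yolanda free within 10:00–17:00: 10:00–12:15, 12:45–13:15, 15:00–17:00.
Uma free within 10:00–17:00: 10:00–12:30, 14:45–15:00.
Sven ∩ Thandi: 11:30–12:15, 14:15–14:30, 15:15–16:45.
Sven ∩ Thandi ∩ Yolanda: 11:30–12:15, 15:15–16:45.
Sven ∩ Thandi ∩ Yolanda ∩ Uma: 11:30–12:15.
Restricted to 11:15–16:45: 11:30–12:15.
Windows ≥ 30 min: 11:30–12:15.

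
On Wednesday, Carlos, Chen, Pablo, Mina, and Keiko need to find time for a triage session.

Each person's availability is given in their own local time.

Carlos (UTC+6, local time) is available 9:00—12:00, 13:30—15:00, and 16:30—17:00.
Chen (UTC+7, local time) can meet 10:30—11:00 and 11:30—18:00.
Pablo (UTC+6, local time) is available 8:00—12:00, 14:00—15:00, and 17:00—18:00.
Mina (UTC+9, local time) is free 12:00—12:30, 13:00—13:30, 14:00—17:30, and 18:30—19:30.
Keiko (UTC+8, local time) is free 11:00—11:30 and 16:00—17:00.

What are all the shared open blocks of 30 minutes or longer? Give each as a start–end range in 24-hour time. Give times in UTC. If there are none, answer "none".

08:00–08:30

Carlos → UTC: 03:00–06:00, 07:30–09:00, 10:30–11:00.
Chen → UTC: 03:30–04:00, 04:30–11:00.
Pablo → UTC: 02:00–06:00, 08:00–09:00, 11:00–12:00.
Mina → UTC: 03:00–03:30, 04:00–04:30, 05:00–08:30, 09:30–10:30.
Keiko → UTC: 03:00–03:30, 08:00–09:00.
Carlos ∩ Chen: 03:30–04:00, 04:30–06:00, 07:30–09:00, 10:30–11:00.
Carlos ∩ Chen ∩ Pablo: 03:30–04:00, 04:30–06:00, 08:00–09:00.
Carlos ∩ Chen ∩ Pablo ∩ Mina: 05:00–06:00, 08:00–08:30.
Carlos ∩ Chen ∩ Pablo ∩ Mina ∩ Keiko: 08:00–08:30.
Windows ≥ 30 min: 08:00–08:30.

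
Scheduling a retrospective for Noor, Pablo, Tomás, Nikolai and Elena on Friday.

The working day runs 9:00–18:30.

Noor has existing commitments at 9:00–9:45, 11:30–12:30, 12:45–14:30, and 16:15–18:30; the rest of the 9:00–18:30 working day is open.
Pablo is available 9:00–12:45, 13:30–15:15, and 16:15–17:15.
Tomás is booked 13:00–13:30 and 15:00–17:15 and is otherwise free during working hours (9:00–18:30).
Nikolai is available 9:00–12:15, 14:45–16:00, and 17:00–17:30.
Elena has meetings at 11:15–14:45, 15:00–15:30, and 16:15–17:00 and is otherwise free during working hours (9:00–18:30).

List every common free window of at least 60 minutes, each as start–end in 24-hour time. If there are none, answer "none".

Noor free within 09:00–18:30: 09:45–11:30, 12:30–12:45, 14:30–16:15.
Tomás free within 09:00–18:30: 09:00–13:00, 13:30–15:00, 17:15–18:30.
Elena free within 09:00–18:30: 09:00–11:15, 14:45–15:00, 15:30–16:15, 17:00–18:30.
Noor ∩ Pablo: 09:45–11:30, 12:30–12:45, 14:30–15:15.
Noor ∩ Pablo ∩ Tomás: 09:45–11:30, 12:30–12:45, 14:30–15:00.
Noor ∩ Pablo ∩ Tomás ∩ Nikolai: 09:45–11:30, 14:45–15:00.
Noor ∩ Pablo ∩ Tomás ∩ Nikolai ∩ Elena: 09:45–11:15, 14:45–15:00.
Windows ≥ 60 min: 09:45–11:15.

09:45–11:15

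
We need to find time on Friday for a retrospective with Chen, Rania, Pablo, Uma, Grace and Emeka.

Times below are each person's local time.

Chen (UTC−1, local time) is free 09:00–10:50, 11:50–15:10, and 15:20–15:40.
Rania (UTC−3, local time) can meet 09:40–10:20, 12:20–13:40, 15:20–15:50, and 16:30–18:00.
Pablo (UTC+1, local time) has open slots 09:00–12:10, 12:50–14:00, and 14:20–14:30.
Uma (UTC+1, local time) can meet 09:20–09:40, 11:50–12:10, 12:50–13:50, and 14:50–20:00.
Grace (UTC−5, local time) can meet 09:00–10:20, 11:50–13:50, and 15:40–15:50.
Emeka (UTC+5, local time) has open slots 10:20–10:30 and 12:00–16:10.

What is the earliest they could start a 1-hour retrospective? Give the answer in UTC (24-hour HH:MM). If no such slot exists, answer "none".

Chen → UTC: 10:00–11:50, 12:50–16:10, 16:20–16:40.
Rania → UTC: 12:40–13:20, 15:20–16:40, 18:20–18:50, 19:30–21:00.
Pablo → UTC: 08:00–11:10, 11:50–13:00, 13:20–13:30.
Uma → UTC: 08:20–08:40, 10:50–11:10, 11:50–12:50, 13:50–19:00.
Grace → UTC: 14:00–15:20, 16:50–18:50, 20:40–20:50.
Emeka → UTC: 05:20–05:30, 07:00–11:10.
Chen ∩ Rania: 12:50–13:20, 15:20–16:10, 16:20–16:40.
Chen ∩ Rania ∩ Pablo: 12:50–13:00.
Chen ∩ Rania ∩ Pablo ∩ Uma: (none).
Chen ∩ Rania ∩ Pablo ∩ Uma ∩ Grace: (none).
Chen ∩ Rania ∩ Pablo ∩ Uma ∩ Grace ∩ Emeka: (none).
Windows ≥ 60 min: (none).

none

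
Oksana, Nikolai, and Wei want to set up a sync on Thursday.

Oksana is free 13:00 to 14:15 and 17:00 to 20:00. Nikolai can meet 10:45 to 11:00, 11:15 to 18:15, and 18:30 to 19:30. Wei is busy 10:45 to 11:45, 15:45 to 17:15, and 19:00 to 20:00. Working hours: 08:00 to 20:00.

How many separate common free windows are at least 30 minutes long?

Wei free within 08:00–20:00: 08:00–10:45, 11:45–15:45, 17:15–19:00.
Oksana ∩ Nikolai: 13:00–14:15, 17:00–18:15, 18:30–19:30.
Oksana ∩ Nikolai ∩ Wei: 13:00–14:15, 17:15–18:15, 18:30–19:00.
Windows ≥ 30 min: 13:00–14:15, 17:15–18:15, 18:30–19:00.
That's 3 windows.

3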